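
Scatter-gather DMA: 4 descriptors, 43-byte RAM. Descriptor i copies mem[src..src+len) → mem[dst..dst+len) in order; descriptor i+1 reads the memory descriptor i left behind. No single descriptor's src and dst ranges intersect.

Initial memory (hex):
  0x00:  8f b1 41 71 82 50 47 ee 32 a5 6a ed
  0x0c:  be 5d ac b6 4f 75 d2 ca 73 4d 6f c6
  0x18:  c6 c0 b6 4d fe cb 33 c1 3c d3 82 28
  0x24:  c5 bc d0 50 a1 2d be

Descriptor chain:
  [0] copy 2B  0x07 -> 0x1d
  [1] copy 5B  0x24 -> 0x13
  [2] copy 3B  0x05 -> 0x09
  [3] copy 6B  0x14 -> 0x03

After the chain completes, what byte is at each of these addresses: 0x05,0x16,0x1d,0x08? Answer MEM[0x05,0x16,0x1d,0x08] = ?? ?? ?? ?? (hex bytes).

MEM[0x05,0x16,0x1d,0x08] = 50 50 ee c0

[0] 0x07->0x1d len=2 : ee 32
[1] 0x24->0x13 len=5 : c5 bc d0 50 a1
[2] 0x05->0x09 len=3 : 50 47 ee
[3] 0x14->0x03 len=6 : bc d0 50 a1 c6 c0
query mem[0x05]=0x50, mem[0x16]=0x50, mem[0x1d]=0xee, mem[0x08]=0xc0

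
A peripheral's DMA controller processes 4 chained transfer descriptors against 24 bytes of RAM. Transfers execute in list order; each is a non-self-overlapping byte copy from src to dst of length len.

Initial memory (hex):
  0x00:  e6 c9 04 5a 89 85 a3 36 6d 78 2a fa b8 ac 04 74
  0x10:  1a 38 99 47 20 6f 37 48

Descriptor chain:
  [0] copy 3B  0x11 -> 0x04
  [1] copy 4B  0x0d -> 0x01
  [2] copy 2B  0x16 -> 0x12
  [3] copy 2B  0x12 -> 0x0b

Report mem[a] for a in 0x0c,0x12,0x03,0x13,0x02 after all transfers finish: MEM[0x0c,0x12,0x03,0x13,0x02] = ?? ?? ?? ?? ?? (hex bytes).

MEM[0x0c,0x12,0x03,0x13,0x02] = 48 37 74 48 04

  after D0: wrote 3B at 0x04 = 389947
  after D1: wrote 4B at 0x01 = ac04741a
  after D2: wrote 2B at 0x12 = 3748
  after D3: wrote 2B at 0x0b = 3748
query mem[0x0c]=0x48, mem[0x12]=0x37, mem[0x03]=0x74, mem[0x13]=0x48, mem[0x02]=0x04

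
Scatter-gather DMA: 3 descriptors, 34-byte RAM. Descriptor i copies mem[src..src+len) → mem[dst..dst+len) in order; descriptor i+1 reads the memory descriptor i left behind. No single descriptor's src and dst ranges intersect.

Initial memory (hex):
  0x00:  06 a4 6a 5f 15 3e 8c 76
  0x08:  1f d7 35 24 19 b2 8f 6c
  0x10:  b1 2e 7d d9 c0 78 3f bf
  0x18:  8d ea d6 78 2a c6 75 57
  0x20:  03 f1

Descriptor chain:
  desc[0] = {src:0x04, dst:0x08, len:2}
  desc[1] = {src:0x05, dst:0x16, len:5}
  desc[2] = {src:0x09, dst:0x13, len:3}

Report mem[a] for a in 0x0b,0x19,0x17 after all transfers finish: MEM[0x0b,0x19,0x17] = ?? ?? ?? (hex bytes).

#0 dst[0x08+2] := {0x15,0x3e}
#1 dst[0x16+5] := {0x3e,0x8c,0x76,0x15,0x3e}
#2 dst[0x13+3] := {0x3e,0x35,0x24}
query mem[0x0b]=0x24, mem[0x19]=0x15, mem[0x17]=0x8c

MEM[0x0b,0x19,0x17] = 24 15 8c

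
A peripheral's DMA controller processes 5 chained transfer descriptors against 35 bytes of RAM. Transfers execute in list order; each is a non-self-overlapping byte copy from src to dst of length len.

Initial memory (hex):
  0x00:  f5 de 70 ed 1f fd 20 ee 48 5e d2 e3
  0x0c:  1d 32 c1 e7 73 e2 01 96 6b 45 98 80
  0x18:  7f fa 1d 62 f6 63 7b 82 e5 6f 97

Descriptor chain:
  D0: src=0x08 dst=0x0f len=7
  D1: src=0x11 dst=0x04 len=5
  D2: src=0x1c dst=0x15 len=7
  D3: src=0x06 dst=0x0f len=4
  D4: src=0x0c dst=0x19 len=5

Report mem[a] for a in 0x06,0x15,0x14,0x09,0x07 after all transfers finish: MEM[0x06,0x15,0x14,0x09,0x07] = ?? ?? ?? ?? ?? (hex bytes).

[0] 0x08->0x0f len=7 : 48 5e d2 e3 1d 32 c1
[1] 0x11->0x04 len=5 : d2 e3 1d 32 c1
[2] 0x1c->0x15 len=7 : f6 63 7b 82 e5 6f 97
[3] 0x06->0x0f len=4 : 1d 32 c1 5e
[4] 0x0c->0x19 len=5 : 1d 32 c1 1d 32
query mem[0x06]=0x1d, mem[0x15]=0xf6, mem[0x14]=0x32, mem[0x09]=0x5e, mem[0x07]=0x32

MEM[0x06,0x15,0x14,0x09,0x07] = 1d f6 32 5e 32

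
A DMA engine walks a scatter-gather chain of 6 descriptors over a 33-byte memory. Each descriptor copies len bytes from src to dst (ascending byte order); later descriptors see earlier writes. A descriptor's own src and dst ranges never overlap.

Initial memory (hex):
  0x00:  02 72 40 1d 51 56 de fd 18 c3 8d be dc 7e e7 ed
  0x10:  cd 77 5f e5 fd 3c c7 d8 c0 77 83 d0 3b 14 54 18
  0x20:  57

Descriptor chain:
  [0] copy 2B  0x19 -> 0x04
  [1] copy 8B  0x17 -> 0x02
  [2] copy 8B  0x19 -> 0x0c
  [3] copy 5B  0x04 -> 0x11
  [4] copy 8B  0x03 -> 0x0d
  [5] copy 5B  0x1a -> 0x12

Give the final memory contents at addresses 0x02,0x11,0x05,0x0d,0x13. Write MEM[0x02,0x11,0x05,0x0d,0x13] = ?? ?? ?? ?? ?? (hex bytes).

MEM[0x02,0x11,0x05,0x0d,0x13] = d8 3b 83 c0 d0

D0: mem[0x04..0x05] <- [77 83]
D1: mem[0x02..0x09] <- [d8 c0 77 83 d0 3b 14 54]
D2: mem[0x0c..0x13] <- [77 83 d0 3b 14 54 18 57]
D3: mem[0x11..0x15] <- [77 83 d0 3b 14]
D4: mem[0x0d..0x14] <- [c0 77 83 d0 3b 14 54 8d]
D5: mem[0x12..0x16] <- [83 d0 3b 14 54]
query mem[0x02]=0xd8, mem[0x11]=0x3b, mem[0x05]=0x83, mem[0x0d]=0xc0, mem[0x13]=0xd0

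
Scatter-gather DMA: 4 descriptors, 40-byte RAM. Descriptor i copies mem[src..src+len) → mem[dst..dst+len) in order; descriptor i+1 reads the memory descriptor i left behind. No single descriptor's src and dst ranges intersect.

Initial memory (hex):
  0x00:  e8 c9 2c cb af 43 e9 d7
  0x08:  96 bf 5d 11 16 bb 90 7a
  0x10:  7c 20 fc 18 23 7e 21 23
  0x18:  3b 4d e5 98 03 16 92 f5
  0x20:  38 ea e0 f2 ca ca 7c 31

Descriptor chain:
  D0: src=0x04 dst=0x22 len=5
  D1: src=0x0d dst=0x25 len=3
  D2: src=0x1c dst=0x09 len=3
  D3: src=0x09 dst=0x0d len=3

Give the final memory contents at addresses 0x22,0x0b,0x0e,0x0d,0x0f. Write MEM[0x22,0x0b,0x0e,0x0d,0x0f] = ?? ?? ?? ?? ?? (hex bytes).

D0: mem[0x22..0x26] <- [af 43 e9 d7 96]
D1: mem[0x25..0x27] <- [bb 90 7a]
D2: mem[0x09..0x0b] <- [03 16 92]
D3: mem[0x0d..0x0f] <- [03 16 92]
query mem[0x22]=0xaf, mem[0x0b]=0x92, mem[0x0e]=0x16, mem[0x0d]=0x03, mem[0x0f]=0x92

MEM[0x22,0x0b,0x0e,0x0d,0x0f] = af 92 16 03 92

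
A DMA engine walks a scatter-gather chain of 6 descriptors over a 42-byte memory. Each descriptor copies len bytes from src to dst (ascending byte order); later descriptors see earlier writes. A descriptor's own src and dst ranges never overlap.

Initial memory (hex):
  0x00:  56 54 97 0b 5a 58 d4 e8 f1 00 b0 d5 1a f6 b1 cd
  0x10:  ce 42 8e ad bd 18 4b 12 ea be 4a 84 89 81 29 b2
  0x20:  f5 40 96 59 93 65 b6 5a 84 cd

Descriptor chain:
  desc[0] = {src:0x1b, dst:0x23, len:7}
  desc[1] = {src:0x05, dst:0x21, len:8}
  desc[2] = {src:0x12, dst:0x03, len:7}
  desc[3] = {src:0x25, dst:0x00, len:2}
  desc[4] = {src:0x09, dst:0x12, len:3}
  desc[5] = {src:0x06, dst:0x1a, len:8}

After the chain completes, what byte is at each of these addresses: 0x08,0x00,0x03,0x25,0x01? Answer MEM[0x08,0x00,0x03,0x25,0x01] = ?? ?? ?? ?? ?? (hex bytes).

MEM[0x08,0x00,0x03,0x25,0x01] = 12 00 8e 00 b0

  after D0: wrote 7B at 0x23 = 84898129b2f540
  after D1: wrote 8B at 0x21 = 58d4e8f100b0d51a
  after D2: wrote 7B at 0x03 = 8eadbd184b12ea
  after D3: wrote 2B at 0x00 = 00b0
  after D4: wrote 3B at 0x12 = eab0d5
  after D5: wrote 8B at 0x1a = 184b12eab0d51af6
query mem[0x08]=0x12, mem[0x00]=0x00, mem[0x03]=0x8e, mem[0x25]=0x00, mem[0x01]=0xb0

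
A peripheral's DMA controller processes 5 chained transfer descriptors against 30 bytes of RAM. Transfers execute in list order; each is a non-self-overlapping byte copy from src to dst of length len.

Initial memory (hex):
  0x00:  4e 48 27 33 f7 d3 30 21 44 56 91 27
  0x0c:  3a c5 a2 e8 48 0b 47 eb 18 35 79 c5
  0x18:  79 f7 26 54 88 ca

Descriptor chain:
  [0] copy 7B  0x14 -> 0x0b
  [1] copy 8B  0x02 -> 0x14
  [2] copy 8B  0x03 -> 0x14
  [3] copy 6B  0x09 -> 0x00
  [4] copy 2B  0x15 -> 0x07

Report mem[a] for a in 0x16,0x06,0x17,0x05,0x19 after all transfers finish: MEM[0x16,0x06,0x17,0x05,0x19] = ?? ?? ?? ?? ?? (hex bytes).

#0 dst[0x0b+7] := {0x18,0x35,0x79,0xc5,0x79,0xf7,0x26}
#1 dst[0x14+8] := {0x27,0x33,0xf7,0xd3,0x30,0x21,0x44,0x56}
#2 dst[0x14+8] := {0x33,0xf7,0xd3,0x30,0x21,0x44,0x56,0x91}
#3 dst[0x00+6] := {0x56,0x91,0x18,0x35,0x79,0xc5}
#4 dst[0x07+2] := {0xf7,0xd3}
query mem[0x16]=0xd3, mem[0x06]=0x30, mem[0x17]=0x30, mem[0x05]=0xc5, mem[0x19]=0x44

MEM[0x16,0x06,0x17,0x05,0x19] = d3 30 30 c5 44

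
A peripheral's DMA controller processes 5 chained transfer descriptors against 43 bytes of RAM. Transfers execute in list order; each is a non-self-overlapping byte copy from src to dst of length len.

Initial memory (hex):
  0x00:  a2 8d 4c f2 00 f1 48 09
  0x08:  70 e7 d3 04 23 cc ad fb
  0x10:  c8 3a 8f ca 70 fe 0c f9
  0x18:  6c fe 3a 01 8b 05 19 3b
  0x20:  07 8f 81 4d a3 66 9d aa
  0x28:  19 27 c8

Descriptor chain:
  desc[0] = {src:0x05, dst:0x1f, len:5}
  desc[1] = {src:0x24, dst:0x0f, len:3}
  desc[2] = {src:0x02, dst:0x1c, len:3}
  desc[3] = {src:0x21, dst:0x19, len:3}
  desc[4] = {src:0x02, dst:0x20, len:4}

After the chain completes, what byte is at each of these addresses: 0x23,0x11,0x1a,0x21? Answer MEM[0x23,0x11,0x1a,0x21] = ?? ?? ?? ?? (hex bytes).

MEM[0x23,0x11,0x1a,0x21] = f1 9d 70 f2

#0 dst[0x1f+5] := {0xf1,0x48,0x09,0x70,0xe7}
#1 dst[0x0f+3] := {0xa3,0x66,0x9d}
#2 dst[0x1c+3] := {0x4c,0xf2,0x00}
#3 dst[0x19+3] := {0x09,0x70,0xe7}
#4 dst[0x20+4] := {0x4c,0xf2,0x00,0xf1}
query mem[0x23]=0xf1, mem[0x11]=0x9d, mem[0x1a]=0x70, mem[0x21]=0xf2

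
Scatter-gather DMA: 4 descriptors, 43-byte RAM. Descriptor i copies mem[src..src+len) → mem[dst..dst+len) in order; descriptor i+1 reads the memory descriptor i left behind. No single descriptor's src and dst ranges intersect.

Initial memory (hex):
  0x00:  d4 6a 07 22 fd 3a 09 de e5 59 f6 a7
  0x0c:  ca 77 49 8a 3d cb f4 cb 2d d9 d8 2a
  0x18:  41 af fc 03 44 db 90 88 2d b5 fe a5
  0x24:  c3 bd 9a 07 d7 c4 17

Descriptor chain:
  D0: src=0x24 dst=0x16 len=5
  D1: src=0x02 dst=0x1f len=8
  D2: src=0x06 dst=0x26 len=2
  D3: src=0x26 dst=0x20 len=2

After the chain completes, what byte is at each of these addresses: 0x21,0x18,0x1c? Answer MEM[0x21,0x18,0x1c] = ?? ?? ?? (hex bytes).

  after D0: wrote 5B at 0x16 = c3bd9a07d7
  after D1: wrote 8B at 0x1f = 0722fd3a09dee559
  after D2: wrote 2B at 0x26 = 09de
  after D3: wrote 2B at 0x20 = 09de
query mem[0x21]=0xde, mem[0x18]=0x9a, mem[0x1c]=0x44

MEM[0x21,0x18,0x1c] = de 9a 44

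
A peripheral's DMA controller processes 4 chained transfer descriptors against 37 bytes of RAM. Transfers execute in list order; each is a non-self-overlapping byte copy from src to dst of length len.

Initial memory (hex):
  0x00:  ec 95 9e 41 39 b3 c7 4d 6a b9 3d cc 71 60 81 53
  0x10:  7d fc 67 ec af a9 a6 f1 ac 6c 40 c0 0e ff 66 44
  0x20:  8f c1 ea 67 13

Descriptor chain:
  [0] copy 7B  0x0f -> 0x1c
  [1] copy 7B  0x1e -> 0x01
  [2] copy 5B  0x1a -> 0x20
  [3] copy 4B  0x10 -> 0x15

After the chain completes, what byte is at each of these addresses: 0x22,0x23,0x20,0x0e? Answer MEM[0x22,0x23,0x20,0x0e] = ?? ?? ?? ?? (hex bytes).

[0] 0x0f->0x1c len=7 : 53 7d fc 67 ec af a9
[1] 0x1e->0x01 len=7 : fc 67 ec af a9 67 13
[2] 0x1a->0x20 len=5 : 40 c0 53 7d fc
[3] 0x10->0x15 len=4 : 7d fc 67 ec
query mem[0x22]=0x53, mem[0x23]=0x7d, mem[0x20]=0x40, mem[0x0e]=0x81

MEM[0x22,0x23,0x20,0x0e] = 53 7d 40 81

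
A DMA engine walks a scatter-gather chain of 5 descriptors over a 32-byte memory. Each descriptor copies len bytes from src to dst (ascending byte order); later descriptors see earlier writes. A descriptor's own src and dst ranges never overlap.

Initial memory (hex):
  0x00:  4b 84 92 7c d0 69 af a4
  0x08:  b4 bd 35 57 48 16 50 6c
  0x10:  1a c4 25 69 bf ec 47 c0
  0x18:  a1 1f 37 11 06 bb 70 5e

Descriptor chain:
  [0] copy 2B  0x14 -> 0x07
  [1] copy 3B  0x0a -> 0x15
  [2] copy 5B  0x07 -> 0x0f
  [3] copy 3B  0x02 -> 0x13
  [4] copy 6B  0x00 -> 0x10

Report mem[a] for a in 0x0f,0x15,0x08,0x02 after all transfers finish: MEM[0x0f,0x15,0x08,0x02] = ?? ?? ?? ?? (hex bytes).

  after D0: wrote 2B at 0x07 = bfec
  after D1: wrote 3B at 0x15 = 355748
  after D2: wrote 5B at 0x0f = bfecbd3557
  after D3: wrote 3B at 0x13 = 927cd0
  after D4: wrote 6B at 0x10 = 4b84927cd069
query mem[0x0f]=0xbf, mem[0x15]=0x69, mem[0x08]=0xec, mem[0x02]=0x92

MEM[0x0f,0x15,0x08,0x02] = bf 69 ec 92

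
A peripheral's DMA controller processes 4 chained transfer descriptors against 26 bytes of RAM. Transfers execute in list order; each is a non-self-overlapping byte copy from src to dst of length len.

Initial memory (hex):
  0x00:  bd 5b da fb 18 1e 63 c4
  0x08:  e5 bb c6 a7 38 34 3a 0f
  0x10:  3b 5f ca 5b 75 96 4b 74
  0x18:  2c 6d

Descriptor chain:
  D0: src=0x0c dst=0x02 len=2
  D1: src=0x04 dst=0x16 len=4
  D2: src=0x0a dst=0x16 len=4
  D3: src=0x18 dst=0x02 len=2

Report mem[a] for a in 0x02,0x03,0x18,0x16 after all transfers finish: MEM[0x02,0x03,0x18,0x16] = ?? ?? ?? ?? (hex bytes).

MEM[0x02,0x03,0x18,0x16] = 38 34 38 c6

[0] 0x0c->0x02 len=2 : 38 34
[1] 0x04->0x16 len=4 : 18 1e 63 c4
[2] 0x0a->0x16 len=4 : c6 a7 38 34
[3] 0x18->0x02 len=2 : 38 34
query mem[0x02]=0x38, mem[0x03]=0x34, mem[0x18]=0x38, mem[0x16]=0xc6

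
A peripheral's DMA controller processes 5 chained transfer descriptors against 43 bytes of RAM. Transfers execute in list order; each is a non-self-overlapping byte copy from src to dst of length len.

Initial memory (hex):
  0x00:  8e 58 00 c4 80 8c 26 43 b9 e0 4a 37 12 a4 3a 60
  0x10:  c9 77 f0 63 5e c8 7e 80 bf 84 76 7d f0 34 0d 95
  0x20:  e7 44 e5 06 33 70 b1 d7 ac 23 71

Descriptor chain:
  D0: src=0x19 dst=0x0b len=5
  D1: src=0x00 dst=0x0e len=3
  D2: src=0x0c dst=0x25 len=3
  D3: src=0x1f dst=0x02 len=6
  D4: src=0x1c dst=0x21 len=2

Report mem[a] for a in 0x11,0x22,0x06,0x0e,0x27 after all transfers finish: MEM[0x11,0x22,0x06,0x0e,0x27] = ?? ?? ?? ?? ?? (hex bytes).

MEM[0x11,0x22,0x06,0x0e,0x27] = 77 34 06 8e 8e

[0] 0x19->0x0b len=5 : 84 76 7d f0 34
[1] 0x00->0x0e len=3 : 8e 58 00
[2] 0x0c->0x25 len=3 : 76 7d 8e
[3] 0x1f->0x02 len=6 : 95 e7 44 e5 06 33
[4] 0x1c->0x21 len=2 : f0 34
query mem[0x11]=0x77, mem[0x22]=0x34, mem[0x06]=0x06, mem[0x0e]=0x8e, mem[0x27]=0x8e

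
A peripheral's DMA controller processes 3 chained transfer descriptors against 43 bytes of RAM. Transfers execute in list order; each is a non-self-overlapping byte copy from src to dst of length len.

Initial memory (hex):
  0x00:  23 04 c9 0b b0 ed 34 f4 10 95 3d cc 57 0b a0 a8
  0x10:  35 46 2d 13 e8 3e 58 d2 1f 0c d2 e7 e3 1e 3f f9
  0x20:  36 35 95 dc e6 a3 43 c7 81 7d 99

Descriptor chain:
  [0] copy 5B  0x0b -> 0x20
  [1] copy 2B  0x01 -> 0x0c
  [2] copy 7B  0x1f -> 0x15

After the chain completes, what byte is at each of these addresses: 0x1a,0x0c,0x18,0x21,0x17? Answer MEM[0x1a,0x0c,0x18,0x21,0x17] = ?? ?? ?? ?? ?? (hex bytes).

MEM[0x1a,0x0c,0x18,0x21,0x17] = a8 04 0b 57 57

[0] 0x0b->0x20 len=5 : cc 57 0b a0 a8
[1] 0x01->0x0c len=2 : 04 c9
[2] 0x1f->0x15 len=7 : f9 cc 57 0b a0 a8 a3
query mem[0x1a]=0xa8, mem[0x0c]=0x04, mem[0x18]=0x0b, mem[0x21]=0x57, mem[0x17]=0x57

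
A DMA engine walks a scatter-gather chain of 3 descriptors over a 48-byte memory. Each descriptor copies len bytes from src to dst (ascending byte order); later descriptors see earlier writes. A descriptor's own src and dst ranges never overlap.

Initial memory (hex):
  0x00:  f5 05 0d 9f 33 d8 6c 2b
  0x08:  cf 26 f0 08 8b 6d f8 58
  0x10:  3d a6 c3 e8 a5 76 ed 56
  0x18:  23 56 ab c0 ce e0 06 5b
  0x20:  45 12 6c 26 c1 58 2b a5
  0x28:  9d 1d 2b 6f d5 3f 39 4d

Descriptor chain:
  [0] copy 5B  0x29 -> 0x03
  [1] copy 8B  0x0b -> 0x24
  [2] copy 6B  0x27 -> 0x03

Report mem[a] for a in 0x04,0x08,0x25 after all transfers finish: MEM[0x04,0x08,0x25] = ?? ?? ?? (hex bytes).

MEM[0x04,0x08,0x25] = 58 d5 8b

[0] 0x29->0x03 len=5 : 1d 2b 6f d5 3f
[1] 0x0b->0x24 len=8 : 08 8b 6d f8 58 3d a6 c3
[2] 0x27->0x03 len=6 : f8 58 3d a6 c3 d5
query mem[0x04]=0x58, mem[0x08]=0xd5, mem[0x25]=0x8b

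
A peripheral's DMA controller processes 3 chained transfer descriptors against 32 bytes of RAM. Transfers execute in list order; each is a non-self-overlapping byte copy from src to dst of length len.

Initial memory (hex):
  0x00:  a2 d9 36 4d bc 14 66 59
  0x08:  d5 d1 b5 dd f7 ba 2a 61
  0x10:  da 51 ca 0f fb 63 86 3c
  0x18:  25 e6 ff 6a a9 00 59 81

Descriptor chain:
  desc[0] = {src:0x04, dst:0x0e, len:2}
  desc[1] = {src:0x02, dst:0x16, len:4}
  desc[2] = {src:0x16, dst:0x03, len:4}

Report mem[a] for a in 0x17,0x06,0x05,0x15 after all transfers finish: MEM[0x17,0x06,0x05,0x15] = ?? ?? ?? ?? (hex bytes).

MEM[0x17,0x06,0x05,0x15] = 4d 14 bc 63

D0: mem[0x0e..0x0f] <- [bc 14]
D1: mem[0x16..0x19] <- [36 4d bc 14]
D2: mem[0x03..0x06] <- [36 4d bc 14]
query mem[0x17]=0x4d, mem[0x06]=0x14, mem[0x05]=0xbc, mem[0x15]=0x63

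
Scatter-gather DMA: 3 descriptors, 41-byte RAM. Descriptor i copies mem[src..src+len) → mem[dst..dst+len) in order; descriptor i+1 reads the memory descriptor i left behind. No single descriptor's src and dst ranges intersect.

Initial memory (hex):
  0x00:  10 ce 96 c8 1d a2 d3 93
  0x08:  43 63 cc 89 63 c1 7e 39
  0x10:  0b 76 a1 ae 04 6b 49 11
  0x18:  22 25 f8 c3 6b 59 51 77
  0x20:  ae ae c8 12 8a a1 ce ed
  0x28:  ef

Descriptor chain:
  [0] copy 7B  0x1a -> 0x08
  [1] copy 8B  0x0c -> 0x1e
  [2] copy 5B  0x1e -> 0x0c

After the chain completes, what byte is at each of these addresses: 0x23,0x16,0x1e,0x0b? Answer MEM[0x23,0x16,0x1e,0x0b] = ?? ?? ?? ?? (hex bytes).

MEM[0x23,0x16,0x1e,0x0b] = 76 49 51 59

#0 dst[0x08+7] := {0xf8,0xc3,0x6b,0x59,0x51,0x77,0xae}
#1 dst[0x1e+8] := {0x51,0x77,0xae,0x39,0x0b,0x76,0xa1,0xae}
#2 dst[0x0c+5] := {0x51,0x77,0xae,0x39,0x0b}
query mem[0x23]=0x76, mem[0x16]=0x49, mem[0x1e]=0x51, mem[0x0b]=0x59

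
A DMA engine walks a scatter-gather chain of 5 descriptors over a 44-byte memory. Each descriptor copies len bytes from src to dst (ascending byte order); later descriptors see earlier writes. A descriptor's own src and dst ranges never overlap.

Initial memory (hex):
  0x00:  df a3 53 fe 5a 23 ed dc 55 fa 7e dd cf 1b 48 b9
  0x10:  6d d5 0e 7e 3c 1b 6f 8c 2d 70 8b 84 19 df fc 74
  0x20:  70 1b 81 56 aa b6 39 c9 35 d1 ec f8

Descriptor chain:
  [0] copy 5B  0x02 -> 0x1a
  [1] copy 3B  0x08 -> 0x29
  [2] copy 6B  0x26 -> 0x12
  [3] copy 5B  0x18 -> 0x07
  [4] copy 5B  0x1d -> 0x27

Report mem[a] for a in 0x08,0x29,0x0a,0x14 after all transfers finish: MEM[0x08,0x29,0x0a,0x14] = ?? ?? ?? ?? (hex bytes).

  after D0: wrote 5B at 0x1a = 53fe5a23ed
  after D1: wrote 3B at 0x29 = 55fa7e
  after D2: wrote 6B at 0x12 = 39c93555fa7e
  after D3: wrote 5B at 0x07 = 2d7053fe5a
  after D4: wrote 5B at 0x27 = 23ed74701b
query mem[0x08]=0x70, mem[0x29]=0x74, mem[0x0a]=0xfe, mem[0x14]=0x35

MEM[0x08,0x29,0x0a,0x14] = 70 74 fe 35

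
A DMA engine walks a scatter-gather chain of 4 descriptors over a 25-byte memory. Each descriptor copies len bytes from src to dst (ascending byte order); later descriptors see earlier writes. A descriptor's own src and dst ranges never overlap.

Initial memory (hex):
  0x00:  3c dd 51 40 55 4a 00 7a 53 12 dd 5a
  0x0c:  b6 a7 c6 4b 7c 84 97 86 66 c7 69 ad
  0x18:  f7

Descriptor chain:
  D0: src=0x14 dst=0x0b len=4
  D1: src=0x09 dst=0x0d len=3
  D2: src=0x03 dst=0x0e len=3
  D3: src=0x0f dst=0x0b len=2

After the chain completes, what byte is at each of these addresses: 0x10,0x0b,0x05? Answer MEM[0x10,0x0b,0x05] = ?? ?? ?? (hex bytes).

MEM[0x10,0x0b,0x05] = 4a 55 4a

  after D0: wrote 4B at 0x0b = 66c769ad
  after D1: wrote 3B at 0x0d = 12dd66
  after D2: wrote 3B at 0x0e = 40554a
  after D3: wrote 2B at 0x0b = 554a
query mem[0x10]=0x4a, mem[0x0b]=0x55, mem[0x05]=0x4a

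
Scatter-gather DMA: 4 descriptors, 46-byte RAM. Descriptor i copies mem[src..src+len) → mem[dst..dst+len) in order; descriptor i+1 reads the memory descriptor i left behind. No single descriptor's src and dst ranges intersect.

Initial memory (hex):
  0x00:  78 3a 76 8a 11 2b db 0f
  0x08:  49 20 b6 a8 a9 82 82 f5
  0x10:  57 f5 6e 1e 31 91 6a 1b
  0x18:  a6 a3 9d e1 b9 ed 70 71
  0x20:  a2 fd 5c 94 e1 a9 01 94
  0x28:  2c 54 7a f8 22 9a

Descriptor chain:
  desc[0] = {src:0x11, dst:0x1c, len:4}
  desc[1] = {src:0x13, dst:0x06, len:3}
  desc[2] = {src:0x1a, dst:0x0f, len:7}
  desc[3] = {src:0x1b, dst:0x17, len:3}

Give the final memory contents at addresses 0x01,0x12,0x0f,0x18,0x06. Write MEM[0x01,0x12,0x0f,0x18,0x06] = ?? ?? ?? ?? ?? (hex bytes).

MEM[0x01,0x12,0x0f,0x18,0x06] = 3a 6e 9d f5 1e

  after D0: wrote 4B at 0x1c = f56e1e31
  after D1: wrote 3B at 0x06 = 1e3191
  after D2: wrote 7B at 0x0f = 9de1f56e1e31a2
  after D3: wrote 3B at 0x17 = e1f56e
query mem[0x01]=0x3a, mem[0x12]=0x6e, mem[0x0f]=0x9d, mem[0x18]=0xf5, mem[0x06]=0x1e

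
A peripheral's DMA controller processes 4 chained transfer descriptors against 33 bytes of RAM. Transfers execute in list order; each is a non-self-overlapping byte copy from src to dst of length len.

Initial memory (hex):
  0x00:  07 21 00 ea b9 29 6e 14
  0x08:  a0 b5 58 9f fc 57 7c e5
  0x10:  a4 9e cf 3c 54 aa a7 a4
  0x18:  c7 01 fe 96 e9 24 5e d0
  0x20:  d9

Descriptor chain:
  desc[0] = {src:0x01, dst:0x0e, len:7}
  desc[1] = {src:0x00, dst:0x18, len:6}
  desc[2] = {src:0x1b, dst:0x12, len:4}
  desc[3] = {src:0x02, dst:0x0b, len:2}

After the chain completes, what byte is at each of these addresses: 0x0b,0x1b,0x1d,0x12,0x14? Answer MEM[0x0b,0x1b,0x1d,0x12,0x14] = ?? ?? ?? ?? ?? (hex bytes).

#0 dst[0x0e+7] := {0x21,0x00,0xea,0xb9,0x29,0x6e,0x14}
#1 dst[0x18+6] := {0x07,0x21,0x00,0xea,0xb9,0x29}
#2 dst[0x12+4] := {0xea,0xb9,0x29,0x5e}
#3 dst[0x0b+2] := {0x00,0xea}
query mem[0x0b]=0x00, mem[0x1b]=0xea, mem[0x1d]=0x29, mem[0x12]=0xea, mem[0x14]=0x29

MEM[0x0b,0x1b,0x1d,0x12,0x14] = 00 ea 29 ea 29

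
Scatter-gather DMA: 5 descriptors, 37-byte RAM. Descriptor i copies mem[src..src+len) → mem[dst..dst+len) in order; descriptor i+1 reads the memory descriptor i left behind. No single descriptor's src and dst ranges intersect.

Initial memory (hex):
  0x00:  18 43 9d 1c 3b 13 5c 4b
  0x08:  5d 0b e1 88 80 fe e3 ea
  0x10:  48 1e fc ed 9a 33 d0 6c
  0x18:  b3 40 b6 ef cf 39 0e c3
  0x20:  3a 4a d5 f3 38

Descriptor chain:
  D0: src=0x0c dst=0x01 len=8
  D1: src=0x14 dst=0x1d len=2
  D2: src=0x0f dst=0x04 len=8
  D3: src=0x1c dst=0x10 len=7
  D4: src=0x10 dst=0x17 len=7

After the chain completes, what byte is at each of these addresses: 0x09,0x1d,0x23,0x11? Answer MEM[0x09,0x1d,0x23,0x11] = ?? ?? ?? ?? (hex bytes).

#0 dst[0x01+8] := {0x80,0xfe,0xe3,0xea,0x48,0x1e,0xfc,0xed}
#1 dst[0x1d+2] := {0x9a,0x33}
#2 dst[0x04+8] := {0xea,0x48,0x1e,0xfc,0xed,0x9a,0x33,0xd0}
#3 dst[0x10+7] := {0xcf,0x9a,0x33,0xc3,0x3a,0x4a,0xd5}
#4 dst[0x17+7] := {0xcf,0x9a,0x33,0xc3,0x3a,0x4a,0xd5}
query mem[0x09]=0x9a, mem[0x1d]=0xd5, mem[0x23]=0xf3, mem[0x11]=0x9a

MEM[0x09,0x1d,0x23,0x11] = 9a d5 f3 9a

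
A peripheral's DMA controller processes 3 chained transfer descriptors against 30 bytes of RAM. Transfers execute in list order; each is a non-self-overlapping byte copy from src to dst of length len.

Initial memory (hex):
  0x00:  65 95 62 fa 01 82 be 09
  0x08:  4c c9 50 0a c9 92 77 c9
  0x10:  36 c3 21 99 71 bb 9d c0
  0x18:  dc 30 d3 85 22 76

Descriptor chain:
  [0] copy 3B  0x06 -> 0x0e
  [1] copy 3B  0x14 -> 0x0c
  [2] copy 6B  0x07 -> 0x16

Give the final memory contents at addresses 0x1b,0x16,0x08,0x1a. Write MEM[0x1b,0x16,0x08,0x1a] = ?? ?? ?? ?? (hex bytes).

MEM[0x1b,0x16,0x08,0x1a] = 71 09 4c 0a

  after D0: wrote 3B at 0x0e = be094c
  after D1: wrote 3B at 0x0c = 71bb9d
  after D2: wrote 6B at 0x16 = 094cc9500a71
query mem[0x1b]=0x71, mem[0x16]=0x09, mem[0x08]=0x4c, mem[0x1a]=0x0a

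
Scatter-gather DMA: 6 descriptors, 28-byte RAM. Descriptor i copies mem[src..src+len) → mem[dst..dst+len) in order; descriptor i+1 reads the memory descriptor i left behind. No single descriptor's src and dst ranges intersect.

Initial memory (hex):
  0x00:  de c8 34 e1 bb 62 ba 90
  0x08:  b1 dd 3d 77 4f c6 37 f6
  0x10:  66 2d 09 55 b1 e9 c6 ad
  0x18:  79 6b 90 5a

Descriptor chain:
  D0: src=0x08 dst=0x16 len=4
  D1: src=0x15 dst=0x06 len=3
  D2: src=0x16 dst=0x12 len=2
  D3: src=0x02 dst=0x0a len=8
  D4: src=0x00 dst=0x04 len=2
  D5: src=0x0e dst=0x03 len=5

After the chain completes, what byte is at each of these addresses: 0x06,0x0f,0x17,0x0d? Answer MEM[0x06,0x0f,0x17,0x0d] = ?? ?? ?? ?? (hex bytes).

[0] 0x08->0x16 len=4 : b1 dd 3d 77
[1] 0x15->0x06 len=3 : e9 b1 dd
[2] 0x16->0x12 len=2 : b1 dd
[3] 0x02->0x0a len=8 : 34 e1 bb 62 e9 b1 dd dd
[4] 0x00->0x04 len=2 : de c8
[5] 0x0e->0x03 len=5 : e9 b1 dd dd b1
query mem[0x06]=0xdd, mem[0x0f]=0xb1, mem[0x17]=0xdd, mem[0x0d]=0x62

MEM[0x06,0x0f,0x17,0x0d] = dd b1 dd 62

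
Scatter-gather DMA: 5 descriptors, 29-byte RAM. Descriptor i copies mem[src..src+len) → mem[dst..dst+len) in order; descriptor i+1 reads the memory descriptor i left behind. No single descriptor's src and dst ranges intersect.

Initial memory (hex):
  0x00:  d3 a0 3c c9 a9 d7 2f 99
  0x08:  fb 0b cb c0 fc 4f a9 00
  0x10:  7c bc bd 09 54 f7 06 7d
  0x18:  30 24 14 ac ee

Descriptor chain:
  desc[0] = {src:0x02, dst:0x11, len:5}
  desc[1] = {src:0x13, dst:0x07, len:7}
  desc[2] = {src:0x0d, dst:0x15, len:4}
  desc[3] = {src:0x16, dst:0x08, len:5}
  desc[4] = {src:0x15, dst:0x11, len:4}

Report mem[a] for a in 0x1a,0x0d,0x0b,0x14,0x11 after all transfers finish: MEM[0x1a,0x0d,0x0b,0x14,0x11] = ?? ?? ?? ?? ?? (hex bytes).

D0: mem[0x11..0x15] <- [3c c9 a9 d7 2f]
D1: mem[0x07..0x0d] <- [a9 d7 2f 06 7d 30 24]
D2: mem[0x15..0x18] <- [24 a9 00 7c]
D3: mem[0x08..0x0c] <- [a9 00 7c 24 14]
D4: mem[0x11..0x14] <- [24 a9 00 7c]
query mem[0x1a]=0x14, mem[0x0d]=0x24, mem[0x0b]=0x24, mem[0x14]=0x7c, mem[0x11]=0x24

MEM[0x1a,0x0d,0x0b,0x14,0x11] = 14 24 24 7c 24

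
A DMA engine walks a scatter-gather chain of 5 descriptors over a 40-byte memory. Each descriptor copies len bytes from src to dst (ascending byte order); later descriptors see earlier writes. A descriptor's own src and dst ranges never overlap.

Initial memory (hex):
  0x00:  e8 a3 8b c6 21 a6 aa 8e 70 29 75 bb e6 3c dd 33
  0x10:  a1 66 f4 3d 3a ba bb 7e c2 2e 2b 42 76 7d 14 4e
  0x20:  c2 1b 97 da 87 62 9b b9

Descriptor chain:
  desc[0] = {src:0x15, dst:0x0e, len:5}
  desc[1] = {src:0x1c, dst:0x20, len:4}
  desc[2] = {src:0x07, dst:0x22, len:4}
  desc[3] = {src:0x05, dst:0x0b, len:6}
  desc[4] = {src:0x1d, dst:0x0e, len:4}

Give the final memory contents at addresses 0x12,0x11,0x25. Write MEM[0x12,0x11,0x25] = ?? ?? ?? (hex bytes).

MEM[0x12,0x11,0x25] = 2e 76 75

  after D0: wrote 5B at 0x0e = babb7ec22e
  after D1: wrote 4B at 0x20 = 767d144e
  after D2: wrote 4B at 0x22 = 8e702975
  after D3: wrote 6B at 0x0b = a6aa8e702975
  after D4: wrote 4B at 0x0e = 7d144e76
query mem[0x12]=0x2e, mem[0x11]=0x76, mem[0x25]=0x75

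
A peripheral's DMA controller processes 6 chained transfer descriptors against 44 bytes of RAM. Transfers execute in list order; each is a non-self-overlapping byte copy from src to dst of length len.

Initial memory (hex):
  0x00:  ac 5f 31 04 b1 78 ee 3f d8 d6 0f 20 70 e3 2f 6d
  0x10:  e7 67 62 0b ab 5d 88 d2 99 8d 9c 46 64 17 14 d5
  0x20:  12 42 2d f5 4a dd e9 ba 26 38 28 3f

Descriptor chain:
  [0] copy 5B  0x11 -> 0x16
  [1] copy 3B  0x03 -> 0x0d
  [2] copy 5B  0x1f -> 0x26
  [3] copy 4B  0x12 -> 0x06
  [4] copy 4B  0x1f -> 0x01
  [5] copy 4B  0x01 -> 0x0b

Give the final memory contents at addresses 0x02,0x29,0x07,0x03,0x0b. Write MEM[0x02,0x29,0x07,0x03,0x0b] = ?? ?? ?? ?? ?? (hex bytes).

MEM[0x02,0x29,0x07,0x03,0x0b] = 12 2d 0b 42 d5

  after D0: wrote 5B at 0x16 = 67620bab5d
  after D1: wrote 3B at 0x0d = 04b178
  after D2: wrote 5B at 0x26 = d512422df5
  after D3: wrote 4B at 0x06 = 620bab5d
  after D4: wrote 4B at 0x01 = d512422d
  after D5: wrote 4B at 0x0b = d512422d
query mem[0x02]=0x12, mem[0x29]=0x2d, mem[0x07]=0x0b, mem[0x03]=0x42, mem[0x0b]=0xd5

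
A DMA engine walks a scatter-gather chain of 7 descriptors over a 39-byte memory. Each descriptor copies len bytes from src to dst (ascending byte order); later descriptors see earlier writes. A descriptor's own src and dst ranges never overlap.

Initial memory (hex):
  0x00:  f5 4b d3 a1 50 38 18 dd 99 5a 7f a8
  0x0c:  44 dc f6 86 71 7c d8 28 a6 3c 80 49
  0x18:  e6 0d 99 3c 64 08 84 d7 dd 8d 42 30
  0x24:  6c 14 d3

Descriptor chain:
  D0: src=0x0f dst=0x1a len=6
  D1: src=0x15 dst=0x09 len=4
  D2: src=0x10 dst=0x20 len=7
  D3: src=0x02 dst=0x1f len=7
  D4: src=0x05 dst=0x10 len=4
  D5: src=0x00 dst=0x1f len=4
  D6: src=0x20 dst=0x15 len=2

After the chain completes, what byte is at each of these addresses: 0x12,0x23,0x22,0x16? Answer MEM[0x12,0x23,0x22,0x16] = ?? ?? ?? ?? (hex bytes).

#0 dst[0x1a+6] := {0x86,0x71,0x7c,0xd8,0x28,0xa6}
#1 dst[0x09+4] := {0x3c,0x80,0x49,0xe6}
#2 dst[0x20+7] := {0x71,0x7c,0xd8,0x28,0xa6,0x3c,0x80}
#3 dst[0x1f+7] := {0xd3,0xa1,0x50,0x38,0x18,0xdd,0x99}
#4 dst[0x10+4] := {0x38,0x18,0xdd,0x99}
#5 dst[0x1f+4] := {0xf5,0x4b,0xd3,0xa1}
#6 dst[0x15+2] := {0x4b,0xd3}
query mem[0x12]=0xdd, mem[0x23]=0x18, mem[0x22]=0xa1, mem[0x16]=0xd3

MEM[0x12,0x23,0x22,0x16] = dd 18 a1 d3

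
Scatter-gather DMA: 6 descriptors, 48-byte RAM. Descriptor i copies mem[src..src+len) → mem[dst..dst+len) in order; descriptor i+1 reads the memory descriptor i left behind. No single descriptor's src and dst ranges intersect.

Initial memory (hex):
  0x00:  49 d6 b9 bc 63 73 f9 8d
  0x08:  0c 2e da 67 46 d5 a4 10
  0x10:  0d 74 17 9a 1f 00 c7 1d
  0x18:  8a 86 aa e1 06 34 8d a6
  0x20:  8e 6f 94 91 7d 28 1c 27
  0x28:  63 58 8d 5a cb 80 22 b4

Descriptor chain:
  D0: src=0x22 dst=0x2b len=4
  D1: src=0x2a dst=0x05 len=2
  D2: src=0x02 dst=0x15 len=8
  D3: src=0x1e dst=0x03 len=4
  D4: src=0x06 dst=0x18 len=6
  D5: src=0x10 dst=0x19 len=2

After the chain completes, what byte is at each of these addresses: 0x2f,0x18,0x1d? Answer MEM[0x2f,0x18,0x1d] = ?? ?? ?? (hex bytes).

  after D0: wrote 4B at 0x2b = 94917d28
  after D1: wrote 2B at 0x05 = 8d94
  after D2: wrote 8B at 0x15 = b9bc638d948d0c2e
  after D3: wrote 4B at 0x03 = 8da68e6f
  after D4: wrote 6B at 0x18 = 6f8d0c2eda67
  after D5: wrote 2B at 0x19 = 0d74
query mem[0x2f]=0xb4, mem[0x18]=0x6f, mem[0x1d]=0x67

MEM[0x2f,0x18,0x1d] = b4 6f 67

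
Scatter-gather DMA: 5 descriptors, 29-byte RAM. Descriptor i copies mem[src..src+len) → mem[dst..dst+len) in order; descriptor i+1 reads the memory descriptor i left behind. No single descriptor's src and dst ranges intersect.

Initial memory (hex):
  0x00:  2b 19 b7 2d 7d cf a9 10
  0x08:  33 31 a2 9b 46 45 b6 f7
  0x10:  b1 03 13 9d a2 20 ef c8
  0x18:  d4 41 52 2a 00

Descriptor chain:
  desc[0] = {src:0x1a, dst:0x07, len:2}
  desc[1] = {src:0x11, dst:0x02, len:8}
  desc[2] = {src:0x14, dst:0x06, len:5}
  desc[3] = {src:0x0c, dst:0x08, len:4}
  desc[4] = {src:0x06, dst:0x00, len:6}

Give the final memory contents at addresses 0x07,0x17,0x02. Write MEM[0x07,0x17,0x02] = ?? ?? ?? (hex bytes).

#0 dst[0x07+2] := {0x52,0x2a}
#1 dst[0x02+8] := {0x03,0x13,0x9d,0xa2,0x20,0xef,0xc8,0xd4}
#2 dst[0x06+5] := {0xa2,0x20,0xef,0xc8,0xd4}
#3 dst[0x08+4] := {0x46,0x45,0xb6,0xf7}
#4 dst[0x00+6] := {0xa2,0x20,0x46,0x45,0xb6,0xf7}
query mem[0x07]=0x20, mem[0x17]=0xc8, mem[0x02]=0x46

MEM[0x07,0x17,0x02] = 20 c8 46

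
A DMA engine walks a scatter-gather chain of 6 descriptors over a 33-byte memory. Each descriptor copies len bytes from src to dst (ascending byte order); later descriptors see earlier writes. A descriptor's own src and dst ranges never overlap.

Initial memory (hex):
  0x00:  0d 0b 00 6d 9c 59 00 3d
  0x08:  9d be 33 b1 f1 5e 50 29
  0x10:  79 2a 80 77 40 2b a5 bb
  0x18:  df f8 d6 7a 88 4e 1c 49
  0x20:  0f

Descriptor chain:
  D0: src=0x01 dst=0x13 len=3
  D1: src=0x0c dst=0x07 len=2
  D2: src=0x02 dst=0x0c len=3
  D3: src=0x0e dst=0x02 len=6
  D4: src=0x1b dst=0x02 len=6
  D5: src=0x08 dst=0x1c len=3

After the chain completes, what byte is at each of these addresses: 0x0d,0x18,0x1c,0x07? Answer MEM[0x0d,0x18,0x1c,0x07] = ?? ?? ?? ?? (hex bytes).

[0] 0x01->0x13 len=3 : 0b 00 6d
[1] 0x0c->0x07 len=2 : f1 5e
[2] 0x02->0x0c len=3 : 00 6d 9c
[3] 0x0e->0x02 len=6 : 9c 29 79 2a 80 0b
[4] 0x1b->0x02 len=6 : 7a 88 4e 1c 49 0f
[5] 0x08->0x1c len=3 : 5e be 33
query mem[0x0d]=0x6d, mem[0x18]=0xdf, mem[0x1c]=0x5e, mem[0x07]=0x0f

MEM[0x0d,0x18,0x1c,0x07] = 6d df 5e 0f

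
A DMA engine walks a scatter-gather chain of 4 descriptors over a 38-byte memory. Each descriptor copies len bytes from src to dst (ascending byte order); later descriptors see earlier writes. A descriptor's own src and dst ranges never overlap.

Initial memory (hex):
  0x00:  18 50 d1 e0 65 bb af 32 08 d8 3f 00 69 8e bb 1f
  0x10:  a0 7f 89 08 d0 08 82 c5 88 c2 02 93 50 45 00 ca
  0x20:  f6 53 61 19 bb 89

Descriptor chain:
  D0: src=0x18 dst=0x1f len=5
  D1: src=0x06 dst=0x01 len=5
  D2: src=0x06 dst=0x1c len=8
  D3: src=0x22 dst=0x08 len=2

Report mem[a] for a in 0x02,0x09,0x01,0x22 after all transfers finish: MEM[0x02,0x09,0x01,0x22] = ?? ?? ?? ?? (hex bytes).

D0: mem[0x1f..0x23] <- [88 c2 02 93 50]
D1: mem[0x01..0x05] <- [af 32 08 d8 3f]
D2: mem[0x1c..0x23] <- [af 32 08 d8 3f 00 69 8e]
D3: mem[0x08..0x09] <- [69 8e]
query mem[0x02]=0x32, mem[0x09]=0x8e, mem[0x01]=0xaf, mem[0x22]=0x69

MEM[0x02,0x09,0x01,0x22] = 32 8e af 69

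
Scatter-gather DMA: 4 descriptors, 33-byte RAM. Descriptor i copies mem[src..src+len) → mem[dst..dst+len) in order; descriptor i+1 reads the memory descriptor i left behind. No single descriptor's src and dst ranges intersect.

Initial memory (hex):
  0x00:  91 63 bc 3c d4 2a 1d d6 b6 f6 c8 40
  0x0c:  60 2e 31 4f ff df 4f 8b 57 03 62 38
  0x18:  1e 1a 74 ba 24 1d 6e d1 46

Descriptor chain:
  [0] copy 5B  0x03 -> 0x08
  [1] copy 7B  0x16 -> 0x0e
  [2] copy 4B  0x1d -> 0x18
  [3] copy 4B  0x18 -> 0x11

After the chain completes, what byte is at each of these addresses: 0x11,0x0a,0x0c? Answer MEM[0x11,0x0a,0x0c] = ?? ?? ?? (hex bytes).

  after D0: wrote 5B at 0x08 = 3cd42a1dd6
  after D1: wrote 7B at 0x0e = 62381e1a74ba24
  after D2: wrote 4B at 0x18 = 1d6ed146
  after D3: wrote 4B at 0x11 = 1d6ed146
query mem[0x11]=0x1d, mem[0x0a]=0x2a, mem[0x0c]=0xd6

MEM[0x11,0x0a,0x0c] = 1d 2a d6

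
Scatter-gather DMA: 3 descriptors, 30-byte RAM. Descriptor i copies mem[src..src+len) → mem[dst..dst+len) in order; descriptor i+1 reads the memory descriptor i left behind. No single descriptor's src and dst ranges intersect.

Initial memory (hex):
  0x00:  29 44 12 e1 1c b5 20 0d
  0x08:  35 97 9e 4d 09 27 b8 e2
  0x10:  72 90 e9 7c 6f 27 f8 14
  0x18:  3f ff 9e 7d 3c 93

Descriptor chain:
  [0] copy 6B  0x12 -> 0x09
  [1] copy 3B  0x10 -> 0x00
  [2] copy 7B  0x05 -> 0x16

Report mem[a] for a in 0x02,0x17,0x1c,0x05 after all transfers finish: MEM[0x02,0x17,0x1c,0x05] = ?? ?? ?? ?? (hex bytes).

MEM[0x02,0x17,0x1c,0x05] = e9 20 6f b5

D0: mem[0x09..0x0e] <- [e9 7c 6f 27 f8 14]
D1: mem[0x00..0x02] <- [72 90 e9]
D2: mem[0x16..0x1c] <- [b5 20 0d 35 e9 7c 6f]
query mem[0x02]=0xe9, mem[0x17]=0x20, mem[0x1c]=0x6f, mem[0x05]=0xb5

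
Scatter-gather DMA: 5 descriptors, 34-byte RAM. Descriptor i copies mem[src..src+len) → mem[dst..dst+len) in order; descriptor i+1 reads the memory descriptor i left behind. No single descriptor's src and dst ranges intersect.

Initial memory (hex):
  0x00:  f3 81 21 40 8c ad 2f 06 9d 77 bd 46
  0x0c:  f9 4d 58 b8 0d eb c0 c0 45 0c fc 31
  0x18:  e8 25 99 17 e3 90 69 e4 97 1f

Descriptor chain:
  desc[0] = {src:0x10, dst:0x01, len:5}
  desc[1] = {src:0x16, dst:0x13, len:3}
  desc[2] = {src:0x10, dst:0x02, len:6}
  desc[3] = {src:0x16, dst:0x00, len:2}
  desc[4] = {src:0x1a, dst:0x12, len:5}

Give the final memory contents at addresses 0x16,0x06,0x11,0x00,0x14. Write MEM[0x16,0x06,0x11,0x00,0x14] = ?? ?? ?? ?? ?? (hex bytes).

MEM[0x16,0x06,0x11,0x00,0x14] = 69 31 eb fc e3

D0: mem[0x01..0x05] <- [0d eb c0 c0 45]
D1: mem[0x13..0x15] <- [fc 31 e8]
D2: mem[0x02..0x07] <- [0d eb c0 fc 31 e8]
D3: mem[0x00..0x01] <- [fc 31]
D4: mem[0x12..0x16] <- [99 17 e3 90 69]
query mem[0x16]=0x69, mem[0x06]=0x31, mem[0x11]=0xeb, mem[0x00]=0xfc, mem[0x14]=0xe3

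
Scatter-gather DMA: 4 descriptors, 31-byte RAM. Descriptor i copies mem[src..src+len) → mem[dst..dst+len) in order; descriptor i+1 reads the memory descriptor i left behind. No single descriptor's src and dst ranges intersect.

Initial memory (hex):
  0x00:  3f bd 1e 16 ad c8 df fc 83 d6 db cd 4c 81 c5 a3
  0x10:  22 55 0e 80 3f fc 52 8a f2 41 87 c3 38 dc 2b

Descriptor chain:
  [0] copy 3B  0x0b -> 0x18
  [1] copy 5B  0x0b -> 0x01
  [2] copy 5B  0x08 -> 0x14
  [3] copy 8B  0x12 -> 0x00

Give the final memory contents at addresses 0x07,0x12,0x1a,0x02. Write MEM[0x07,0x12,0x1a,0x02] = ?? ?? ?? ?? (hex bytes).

[0] 0x0b->0x18 len=3 : cd 4c 81
[1] 0x0b->0x01 len=5 : cd 4c 81 c5 a3
[2] 0x08->0x14 len=5 : 83 d6 db cd 4c
[3] 0x12->0x00 len=8 : 0e 80 83 d6 db cd 4c 4c
query mem[0x07]=0x4c, mem[0x12]=0x0e, mem[0x1a]=0x81, mem[0x02]=0x83

MEM[0x07,0x12,0x1a,0x02] = 4c 0e 81 83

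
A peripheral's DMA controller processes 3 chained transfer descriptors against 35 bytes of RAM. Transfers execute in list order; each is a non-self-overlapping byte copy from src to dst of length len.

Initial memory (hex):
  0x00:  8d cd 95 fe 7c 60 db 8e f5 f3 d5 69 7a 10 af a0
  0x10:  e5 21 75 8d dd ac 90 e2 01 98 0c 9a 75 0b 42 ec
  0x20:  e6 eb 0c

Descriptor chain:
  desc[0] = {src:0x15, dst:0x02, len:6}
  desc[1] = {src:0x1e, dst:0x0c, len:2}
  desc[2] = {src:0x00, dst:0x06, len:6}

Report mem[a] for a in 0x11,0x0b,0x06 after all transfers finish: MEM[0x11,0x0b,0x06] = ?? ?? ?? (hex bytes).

[0] 0x15->0x02 len=6 : ac 90 e2 01 98 0c
[1] 0x1e->0x0c len=2 : 42 ec
[2] 0x00->0x06 len=6 : 8d cd ac 90 e2 01
query mem[0x11]=0x21, mem[0x0b]=0x01, mem[0x06]=0x8d

MEM[0x11,0x0b,0x06] = 21 01 8d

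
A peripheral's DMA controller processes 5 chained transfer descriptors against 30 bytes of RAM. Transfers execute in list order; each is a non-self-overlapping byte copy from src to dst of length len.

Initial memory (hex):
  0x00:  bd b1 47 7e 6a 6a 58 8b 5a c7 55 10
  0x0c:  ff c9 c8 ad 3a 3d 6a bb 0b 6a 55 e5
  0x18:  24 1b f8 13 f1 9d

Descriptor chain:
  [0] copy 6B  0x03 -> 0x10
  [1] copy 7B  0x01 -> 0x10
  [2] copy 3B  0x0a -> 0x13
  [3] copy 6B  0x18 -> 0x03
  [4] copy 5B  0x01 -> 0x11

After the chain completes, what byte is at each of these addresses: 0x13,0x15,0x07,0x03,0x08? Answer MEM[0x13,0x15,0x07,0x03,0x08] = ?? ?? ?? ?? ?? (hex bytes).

[0] 0x03->0x10 len=6 : 7e 6a 6a 58 8b 5a
[1] 0x01->0x10 len=7 : b1 47 7e 6a 6a 58 8b
[2] 0x0a->0x13 len=3 : 55 10 ff
[3] 0x18->0x03 len=6 : 24 1b f8 13 f1 9d
[4] 0x01->0x11 len=5 : b1 47 24 1b f8
query mem[0x13]=0x24, mem[0x15]=0xf8, mem[0x07]=0xf1, mem[0x03]=0x24, mem[0x08]=0x9d

MEM[0x13,0x15,0x07,0x03,0x08] = 24 f8 f1 24 9d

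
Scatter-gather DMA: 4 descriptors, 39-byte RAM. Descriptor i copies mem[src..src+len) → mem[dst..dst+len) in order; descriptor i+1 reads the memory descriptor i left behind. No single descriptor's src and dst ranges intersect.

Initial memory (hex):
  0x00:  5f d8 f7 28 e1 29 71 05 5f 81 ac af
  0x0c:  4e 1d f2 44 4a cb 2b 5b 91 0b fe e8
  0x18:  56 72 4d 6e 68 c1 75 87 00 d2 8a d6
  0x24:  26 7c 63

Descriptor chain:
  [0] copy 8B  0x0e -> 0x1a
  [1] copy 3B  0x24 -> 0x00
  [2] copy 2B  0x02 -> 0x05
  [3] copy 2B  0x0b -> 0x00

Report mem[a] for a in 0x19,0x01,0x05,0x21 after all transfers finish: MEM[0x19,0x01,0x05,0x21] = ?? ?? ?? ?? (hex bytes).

MEM[0x19,0x01,0x05,0x21] = 72 4e 63 0b

  after D0: wrote 8B at 0x1a = f2444acb2b5b910b
  after D1: wrote 3B at 0x00 = 267c63
  after D2: wrote 2B at 0x05 = 6328
  after D3: wrote 2B at 0x00 = af4e
query mem[0x19]=0x72, mem[0x01]=0x4e, mem[0x05]=0x63, mem[0x21]=0x0b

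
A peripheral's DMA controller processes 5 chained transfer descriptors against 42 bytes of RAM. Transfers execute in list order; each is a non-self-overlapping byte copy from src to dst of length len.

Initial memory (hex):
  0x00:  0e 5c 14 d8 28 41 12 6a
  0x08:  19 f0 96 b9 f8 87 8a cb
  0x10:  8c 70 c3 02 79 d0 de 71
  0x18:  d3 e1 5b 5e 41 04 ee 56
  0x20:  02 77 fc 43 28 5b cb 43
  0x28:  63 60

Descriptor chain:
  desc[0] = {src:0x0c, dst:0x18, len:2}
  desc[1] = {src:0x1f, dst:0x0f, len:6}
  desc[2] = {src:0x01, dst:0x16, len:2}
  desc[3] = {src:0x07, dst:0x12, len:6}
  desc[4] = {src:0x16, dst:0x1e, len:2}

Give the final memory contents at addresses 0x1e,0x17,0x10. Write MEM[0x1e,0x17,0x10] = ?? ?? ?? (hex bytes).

[0] 0x0c->0x18 len=2 : f8 87
[1] 0x1f->0x0f len=6 : 56 02 77 fc 43 28
[2] 0x01->0x16 len=2 : 5c 14
[3] 0x07->0x12 len=6 : 6a 19 f0 96 b9 f8
[4] 0x16->0x1e len=2 : b9 f8
query mem[0x1e]=0xb9, mem[0x17]=0xf8, mem[0x10]=0x02

MEM[0x1e,0x17,0x10] = b9 f8 02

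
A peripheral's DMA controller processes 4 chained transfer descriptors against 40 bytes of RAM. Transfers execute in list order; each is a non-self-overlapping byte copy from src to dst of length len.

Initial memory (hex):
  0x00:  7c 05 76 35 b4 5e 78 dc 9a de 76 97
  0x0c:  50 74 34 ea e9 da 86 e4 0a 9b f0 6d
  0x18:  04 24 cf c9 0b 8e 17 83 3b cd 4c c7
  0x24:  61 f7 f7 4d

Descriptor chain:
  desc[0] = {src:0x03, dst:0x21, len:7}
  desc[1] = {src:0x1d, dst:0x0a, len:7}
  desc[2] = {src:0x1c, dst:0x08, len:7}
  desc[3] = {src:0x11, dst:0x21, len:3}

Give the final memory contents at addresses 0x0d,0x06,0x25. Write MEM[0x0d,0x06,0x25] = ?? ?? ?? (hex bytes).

MEM[0x0d,0x06,0x25] = 35 78 dc

D0: mem[0x21..0x27] <- [35 b4 5e 78 dc 9a de]
D1: mem[0x0a..0x10] <- [8e 17 83 3b 35 b4 5e]
D2: mem[0x08..0x0e] <- [0b 8e 17 83 3b 35 b4]
D3: mem[0x21..0x23] <- [da 86 e4]
query mem[0x0d]=0x35, mem[0x06]=0x78, mem[0x25]=0xdc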